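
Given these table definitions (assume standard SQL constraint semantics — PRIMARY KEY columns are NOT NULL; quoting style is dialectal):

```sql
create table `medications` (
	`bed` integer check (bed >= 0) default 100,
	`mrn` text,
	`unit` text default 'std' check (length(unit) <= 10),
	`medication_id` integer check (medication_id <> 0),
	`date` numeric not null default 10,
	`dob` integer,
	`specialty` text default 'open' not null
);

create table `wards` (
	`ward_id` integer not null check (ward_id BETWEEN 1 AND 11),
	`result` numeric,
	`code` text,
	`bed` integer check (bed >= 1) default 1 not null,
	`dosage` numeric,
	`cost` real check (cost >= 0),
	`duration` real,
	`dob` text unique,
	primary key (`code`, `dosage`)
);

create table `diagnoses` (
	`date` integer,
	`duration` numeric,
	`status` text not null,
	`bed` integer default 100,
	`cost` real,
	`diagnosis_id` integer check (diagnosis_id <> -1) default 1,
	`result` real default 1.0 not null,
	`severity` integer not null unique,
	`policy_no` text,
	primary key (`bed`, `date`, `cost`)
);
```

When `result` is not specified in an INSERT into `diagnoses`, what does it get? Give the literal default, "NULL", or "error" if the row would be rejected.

result has an explicit DEFAULT 1.0.
When the column is omitted from an INSERT, that default is used.

1.0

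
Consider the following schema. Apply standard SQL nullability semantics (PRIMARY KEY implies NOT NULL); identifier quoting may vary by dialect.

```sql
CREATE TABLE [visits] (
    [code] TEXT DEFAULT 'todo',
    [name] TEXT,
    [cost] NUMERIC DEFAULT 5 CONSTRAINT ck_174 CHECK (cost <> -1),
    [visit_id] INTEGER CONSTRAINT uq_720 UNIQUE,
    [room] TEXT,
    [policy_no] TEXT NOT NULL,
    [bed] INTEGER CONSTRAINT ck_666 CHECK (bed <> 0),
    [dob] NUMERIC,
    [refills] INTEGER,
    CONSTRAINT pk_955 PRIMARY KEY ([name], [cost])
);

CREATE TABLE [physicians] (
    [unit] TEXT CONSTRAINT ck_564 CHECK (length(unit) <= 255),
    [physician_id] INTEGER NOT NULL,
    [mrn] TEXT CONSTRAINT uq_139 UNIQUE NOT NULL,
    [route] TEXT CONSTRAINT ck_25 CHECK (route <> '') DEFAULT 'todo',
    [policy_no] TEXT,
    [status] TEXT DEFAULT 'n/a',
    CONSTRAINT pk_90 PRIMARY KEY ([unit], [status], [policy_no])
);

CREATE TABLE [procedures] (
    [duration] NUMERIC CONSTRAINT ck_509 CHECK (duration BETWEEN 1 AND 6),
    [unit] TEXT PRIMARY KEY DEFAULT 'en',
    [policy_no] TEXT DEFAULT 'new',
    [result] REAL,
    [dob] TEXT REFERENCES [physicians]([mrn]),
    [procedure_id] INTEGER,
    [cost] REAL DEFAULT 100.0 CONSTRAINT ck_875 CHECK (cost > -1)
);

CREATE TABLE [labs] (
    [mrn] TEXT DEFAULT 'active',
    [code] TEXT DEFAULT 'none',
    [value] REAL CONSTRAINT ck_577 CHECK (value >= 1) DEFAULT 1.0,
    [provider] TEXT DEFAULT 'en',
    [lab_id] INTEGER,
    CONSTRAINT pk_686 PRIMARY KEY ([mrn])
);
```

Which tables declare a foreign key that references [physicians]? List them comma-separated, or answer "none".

procedures

- procedures.dob references physicians(mrn).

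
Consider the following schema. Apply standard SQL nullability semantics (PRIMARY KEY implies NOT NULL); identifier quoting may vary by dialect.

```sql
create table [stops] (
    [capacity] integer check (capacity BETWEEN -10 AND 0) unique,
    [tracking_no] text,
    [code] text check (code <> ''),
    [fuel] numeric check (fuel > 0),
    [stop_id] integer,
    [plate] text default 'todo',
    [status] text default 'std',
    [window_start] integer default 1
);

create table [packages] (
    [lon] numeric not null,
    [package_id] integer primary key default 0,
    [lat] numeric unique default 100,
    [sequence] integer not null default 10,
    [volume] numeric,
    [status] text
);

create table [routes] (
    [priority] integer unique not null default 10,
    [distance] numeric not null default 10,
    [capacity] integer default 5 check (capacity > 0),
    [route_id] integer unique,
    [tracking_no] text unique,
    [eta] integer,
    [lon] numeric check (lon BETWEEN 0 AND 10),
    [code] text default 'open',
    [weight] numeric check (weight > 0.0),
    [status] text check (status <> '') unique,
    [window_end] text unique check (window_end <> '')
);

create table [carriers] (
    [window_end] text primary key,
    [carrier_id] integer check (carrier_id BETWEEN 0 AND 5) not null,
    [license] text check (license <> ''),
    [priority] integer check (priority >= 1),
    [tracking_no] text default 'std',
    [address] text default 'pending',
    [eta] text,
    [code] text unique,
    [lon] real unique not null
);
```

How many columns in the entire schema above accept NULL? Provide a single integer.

26

stops: 8 nullable (capacity, tracking_no, code, fuel, stop_id, plate, status, window_start — PK none and explicit NOT NULL columns excluded).
packages: 3 nullable (lat, volume, status — PK (package_id) and explicit NOT NULL columns excluded).
routes: 9 nullable (capacity, route_id, tracking_no, eta, lon, code, weight, status, window_end — PK none and explicit NOT NULL columns excluded).
carriers: 6 nullable (license, priority, tracking_no, address, eta, code — PK (window_end) and explicit NOT NULL columns excluded).
Total: 8 + 3 + 9 + 6 = 26.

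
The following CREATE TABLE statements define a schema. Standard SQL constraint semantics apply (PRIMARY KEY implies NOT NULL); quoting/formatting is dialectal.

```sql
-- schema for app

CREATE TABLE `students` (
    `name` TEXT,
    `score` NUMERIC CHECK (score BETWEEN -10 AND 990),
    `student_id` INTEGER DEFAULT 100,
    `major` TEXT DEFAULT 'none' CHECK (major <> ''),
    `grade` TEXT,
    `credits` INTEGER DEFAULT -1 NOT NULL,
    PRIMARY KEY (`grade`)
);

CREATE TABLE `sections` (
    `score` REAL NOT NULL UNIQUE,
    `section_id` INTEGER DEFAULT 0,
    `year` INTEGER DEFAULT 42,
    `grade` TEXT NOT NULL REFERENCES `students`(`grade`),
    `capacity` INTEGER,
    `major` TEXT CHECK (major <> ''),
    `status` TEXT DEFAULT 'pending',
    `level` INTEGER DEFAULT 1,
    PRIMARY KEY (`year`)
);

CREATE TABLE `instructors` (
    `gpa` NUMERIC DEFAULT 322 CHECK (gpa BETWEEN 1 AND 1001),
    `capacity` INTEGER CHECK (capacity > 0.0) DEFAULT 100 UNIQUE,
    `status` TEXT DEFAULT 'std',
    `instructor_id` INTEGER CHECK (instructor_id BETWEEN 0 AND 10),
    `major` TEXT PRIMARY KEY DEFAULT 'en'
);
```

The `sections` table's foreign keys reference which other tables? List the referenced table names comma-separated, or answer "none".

- grade REFERENCES students(grade).

students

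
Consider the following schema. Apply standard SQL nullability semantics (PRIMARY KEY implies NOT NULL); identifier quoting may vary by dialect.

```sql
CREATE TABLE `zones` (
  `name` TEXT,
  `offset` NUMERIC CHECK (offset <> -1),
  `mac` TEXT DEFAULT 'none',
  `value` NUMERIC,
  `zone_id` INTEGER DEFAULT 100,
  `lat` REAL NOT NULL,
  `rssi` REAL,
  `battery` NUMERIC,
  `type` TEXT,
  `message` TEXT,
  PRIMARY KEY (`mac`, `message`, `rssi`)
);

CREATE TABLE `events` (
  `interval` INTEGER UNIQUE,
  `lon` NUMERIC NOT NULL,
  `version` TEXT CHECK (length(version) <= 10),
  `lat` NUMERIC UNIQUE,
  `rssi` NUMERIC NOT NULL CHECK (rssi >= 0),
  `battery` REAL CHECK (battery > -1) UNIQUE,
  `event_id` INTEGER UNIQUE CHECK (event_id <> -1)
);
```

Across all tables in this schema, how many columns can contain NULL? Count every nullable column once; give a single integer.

11

zones: 6 nullable (name, offset, value, zone_id, battery, type — PK (mac, message, rssi) and explicit NOT NULL columns excluded).
events: 5 nullable (interval, version, lat, battery, event_id — PK none and explicit NOT NULL columns excluded).
Total: 6 + 5 = 11.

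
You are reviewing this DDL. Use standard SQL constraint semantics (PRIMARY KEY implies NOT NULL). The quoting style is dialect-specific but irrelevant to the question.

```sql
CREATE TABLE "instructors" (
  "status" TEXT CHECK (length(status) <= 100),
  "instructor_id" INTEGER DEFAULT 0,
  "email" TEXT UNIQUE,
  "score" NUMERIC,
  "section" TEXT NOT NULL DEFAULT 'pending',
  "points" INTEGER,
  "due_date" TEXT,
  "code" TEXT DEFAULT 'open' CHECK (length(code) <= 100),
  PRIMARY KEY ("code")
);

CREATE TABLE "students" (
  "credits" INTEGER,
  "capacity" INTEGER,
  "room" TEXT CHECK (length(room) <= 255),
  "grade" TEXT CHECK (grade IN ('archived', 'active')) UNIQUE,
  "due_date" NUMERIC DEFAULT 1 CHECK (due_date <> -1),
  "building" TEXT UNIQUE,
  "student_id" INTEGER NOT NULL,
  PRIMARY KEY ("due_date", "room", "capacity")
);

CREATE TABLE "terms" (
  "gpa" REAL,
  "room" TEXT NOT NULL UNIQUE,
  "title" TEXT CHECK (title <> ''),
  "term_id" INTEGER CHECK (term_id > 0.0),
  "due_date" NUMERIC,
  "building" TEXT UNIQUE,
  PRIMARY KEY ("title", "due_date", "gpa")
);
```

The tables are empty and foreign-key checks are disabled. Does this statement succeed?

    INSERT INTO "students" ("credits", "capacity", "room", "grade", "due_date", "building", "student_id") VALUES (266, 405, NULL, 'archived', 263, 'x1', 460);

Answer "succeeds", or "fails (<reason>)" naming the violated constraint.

room is explicitly set to NULL, but room is part of the PRIMARY KEY (implied NOT NULL).

fails (NOT NULL on room)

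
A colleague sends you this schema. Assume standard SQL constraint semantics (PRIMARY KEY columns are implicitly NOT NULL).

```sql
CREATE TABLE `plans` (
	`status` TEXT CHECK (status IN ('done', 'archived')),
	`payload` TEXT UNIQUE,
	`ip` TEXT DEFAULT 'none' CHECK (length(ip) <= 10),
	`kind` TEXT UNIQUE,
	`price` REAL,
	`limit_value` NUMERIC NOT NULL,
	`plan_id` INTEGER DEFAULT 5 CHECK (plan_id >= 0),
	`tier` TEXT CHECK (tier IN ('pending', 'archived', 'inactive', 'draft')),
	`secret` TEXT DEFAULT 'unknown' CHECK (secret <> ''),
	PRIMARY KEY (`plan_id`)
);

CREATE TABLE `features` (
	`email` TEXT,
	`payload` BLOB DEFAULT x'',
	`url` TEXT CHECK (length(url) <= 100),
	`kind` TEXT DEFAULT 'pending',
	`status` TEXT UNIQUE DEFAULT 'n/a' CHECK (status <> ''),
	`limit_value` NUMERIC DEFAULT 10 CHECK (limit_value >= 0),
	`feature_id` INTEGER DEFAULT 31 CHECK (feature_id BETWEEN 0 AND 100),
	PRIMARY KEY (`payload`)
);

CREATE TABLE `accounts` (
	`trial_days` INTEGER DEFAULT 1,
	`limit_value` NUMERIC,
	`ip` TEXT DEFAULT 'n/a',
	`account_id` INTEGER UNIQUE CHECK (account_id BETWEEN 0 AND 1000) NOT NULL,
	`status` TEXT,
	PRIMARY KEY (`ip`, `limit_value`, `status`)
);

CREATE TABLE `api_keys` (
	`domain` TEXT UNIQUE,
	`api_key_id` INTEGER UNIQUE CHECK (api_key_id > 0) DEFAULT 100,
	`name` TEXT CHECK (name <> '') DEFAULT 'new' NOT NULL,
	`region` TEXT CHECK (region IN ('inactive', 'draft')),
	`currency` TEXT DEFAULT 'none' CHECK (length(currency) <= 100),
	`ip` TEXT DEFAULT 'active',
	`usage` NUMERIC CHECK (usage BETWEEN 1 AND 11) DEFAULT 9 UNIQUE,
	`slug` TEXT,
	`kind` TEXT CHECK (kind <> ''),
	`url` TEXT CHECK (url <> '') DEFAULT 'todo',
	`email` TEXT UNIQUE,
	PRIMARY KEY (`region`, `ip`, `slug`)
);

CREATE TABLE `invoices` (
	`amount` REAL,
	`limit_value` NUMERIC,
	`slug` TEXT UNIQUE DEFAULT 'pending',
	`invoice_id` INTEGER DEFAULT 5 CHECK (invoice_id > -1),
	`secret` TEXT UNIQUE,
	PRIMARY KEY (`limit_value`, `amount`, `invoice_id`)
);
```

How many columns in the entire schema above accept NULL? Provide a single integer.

plans: 7 nullable (status, payload, ip, kind, price, tier, secret — PK (plan_id) and explicit NOT NULL columns excluded).
features: 6 nullable (email, url, kind, status, limit_value, feature_id — PK (payload) and explicit NOT NULL columns excluded).
accounts: 1 nullable (trial_days — PK (ip, limit_value, status) and explicit NOT NULL columns excluded).
api_keys: 7 nullable (domain, api_key_id, currency, usage, kind, url, email — PK (region, ip, slug) and explicit NOT NULL columns excluded).
invoices: 2 nullable (slug, secret — PK (limit_value, amount, invoice_id) and explicit NOT NULL columns excluded).
Total: 7 + 6 + 1 + 7 + 2 = 23.

23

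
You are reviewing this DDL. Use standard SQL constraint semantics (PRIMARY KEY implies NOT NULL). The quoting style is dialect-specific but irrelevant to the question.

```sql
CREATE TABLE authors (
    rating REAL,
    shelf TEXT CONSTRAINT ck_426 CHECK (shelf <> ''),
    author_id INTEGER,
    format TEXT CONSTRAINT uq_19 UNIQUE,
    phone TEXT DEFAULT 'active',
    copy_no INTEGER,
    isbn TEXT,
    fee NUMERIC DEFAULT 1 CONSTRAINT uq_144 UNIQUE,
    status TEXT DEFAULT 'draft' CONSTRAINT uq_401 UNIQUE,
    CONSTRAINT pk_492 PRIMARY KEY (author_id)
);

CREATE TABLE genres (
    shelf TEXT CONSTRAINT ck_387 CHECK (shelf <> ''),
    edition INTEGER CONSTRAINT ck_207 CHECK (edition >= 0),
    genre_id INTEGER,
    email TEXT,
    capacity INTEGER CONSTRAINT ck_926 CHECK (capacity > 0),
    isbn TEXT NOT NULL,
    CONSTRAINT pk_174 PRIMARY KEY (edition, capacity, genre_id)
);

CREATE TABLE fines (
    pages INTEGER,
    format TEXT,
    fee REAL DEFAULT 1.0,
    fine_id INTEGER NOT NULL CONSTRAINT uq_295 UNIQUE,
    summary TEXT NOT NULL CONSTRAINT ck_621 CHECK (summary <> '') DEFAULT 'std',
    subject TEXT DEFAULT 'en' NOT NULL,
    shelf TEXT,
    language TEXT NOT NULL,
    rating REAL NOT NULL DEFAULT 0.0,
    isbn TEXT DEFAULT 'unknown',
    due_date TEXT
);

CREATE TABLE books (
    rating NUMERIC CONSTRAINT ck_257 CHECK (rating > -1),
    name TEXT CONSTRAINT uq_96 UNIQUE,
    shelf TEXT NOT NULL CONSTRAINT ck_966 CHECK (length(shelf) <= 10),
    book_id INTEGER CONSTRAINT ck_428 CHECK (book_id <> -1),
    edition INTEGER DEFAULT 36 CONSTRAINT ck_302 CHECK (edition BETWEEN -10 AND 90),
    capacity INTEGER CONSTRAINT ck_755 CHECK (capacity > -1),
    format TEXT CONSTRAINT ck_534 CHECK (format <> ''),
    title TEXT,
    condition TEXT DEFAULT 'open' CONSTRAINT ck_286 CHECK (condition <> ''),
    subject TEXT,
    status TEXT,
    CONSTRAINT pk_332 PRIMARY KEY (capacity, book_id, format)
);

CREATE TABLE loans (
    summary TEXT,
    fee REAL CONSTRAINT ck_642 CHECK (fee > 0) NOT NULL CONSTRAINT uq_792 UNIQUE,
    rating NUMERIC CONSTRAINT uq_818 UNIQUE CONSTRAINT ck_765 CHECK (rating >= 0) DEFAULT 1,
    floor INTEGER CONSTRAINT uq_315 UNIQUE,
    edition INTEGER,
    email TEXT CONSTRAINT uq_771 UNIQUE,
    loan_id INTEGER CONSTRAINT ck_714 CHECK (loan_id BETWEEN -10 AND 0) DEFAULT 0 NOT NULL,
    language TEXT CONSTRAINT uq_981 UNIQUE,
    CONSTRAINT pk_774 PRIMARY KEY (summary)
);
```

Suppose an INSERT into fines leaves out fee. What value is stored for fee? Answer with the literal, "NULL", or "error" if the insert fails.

1.0

fee has an explicit DEFAULT 1.0.
When the column is omitted from an INSERT, that default is used.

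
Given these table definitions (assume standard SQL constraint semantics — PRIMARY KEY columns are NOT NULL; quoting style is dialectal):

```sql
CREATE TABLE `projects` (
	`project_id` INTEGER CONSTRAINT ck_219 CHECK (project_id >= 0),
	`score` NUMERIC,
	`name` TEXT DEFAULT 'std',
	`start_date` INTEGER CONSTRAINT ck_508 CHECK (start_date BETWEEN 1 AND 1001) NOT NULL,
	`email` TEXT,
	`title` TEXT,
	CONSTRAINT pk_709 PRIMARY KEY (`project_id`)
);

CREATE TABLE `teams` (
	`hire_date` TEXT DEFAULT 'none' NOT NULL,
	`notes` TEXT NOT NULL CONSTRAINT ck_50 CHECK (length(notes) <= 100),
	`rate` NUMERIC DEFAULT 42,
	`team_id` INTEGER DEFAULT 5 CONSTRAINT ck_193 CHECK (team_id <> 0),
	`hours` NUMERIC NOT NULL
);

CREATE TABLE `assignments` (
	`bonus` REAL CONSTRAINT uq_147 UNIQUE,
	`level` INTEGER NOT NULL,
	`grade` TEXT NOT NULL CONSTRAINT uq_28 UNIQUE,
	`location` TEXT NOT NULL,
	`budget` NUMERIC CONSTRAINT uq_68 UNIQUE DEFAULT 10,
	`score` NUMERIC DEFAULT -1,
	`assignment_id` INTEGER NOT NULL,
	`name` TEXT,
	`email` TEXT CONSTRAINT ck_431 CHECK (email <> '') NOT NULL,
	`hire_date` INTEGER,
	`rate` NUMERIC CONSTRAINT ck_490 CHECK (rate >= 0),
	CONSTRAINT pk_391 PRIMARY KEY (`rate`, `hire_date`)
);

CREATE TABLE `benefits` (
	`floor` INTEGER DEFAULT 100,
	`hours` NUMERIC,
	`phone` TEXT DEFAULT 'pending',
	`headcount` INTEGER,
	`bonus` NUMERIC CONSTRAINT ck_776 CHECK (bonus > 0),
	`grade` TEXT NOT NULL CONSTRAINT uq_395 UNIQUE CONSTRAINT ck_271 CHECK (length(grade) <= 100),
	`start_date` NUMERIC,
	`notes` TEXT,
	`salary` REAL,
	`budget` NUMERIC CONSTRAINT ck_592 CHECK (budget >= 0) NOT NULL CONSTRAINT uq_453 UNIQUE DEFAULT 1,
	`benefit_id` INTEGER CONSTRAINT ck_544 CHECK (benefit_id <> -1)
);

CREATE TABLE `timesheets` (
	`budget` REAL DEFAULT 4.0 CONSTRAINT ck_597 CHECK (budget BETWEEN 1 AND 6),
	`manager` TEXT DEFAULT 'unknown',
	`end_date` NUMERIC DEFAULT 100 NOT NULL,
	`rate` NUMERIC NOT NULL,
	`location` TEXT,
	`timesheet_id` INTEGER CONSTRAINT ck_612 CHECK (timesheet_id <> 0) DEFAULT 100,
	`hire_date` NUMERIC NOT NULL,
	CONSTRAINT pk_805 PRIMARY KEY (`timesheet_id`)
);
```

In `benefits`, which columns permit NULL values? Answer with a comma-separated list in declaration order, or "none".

- floor: DEFAULT only fills an omitted column; an explicit NULL is still allowed → nullable.
- hours: no NOT NULL constraint applies → nullable.
- phone: DEFAULT only fills an omitted column; an explicit NULL is still allowed → nullable.
- headcount: no NOT NULL constraint applies → nullable.
- bonus: CHECK does not forbid NULL (a CHECK constraint passes when its expression is NULL) → nullable.
- grade: declared NOT NULL → not nullable.
- start_date: no NOT NULL constraint applies → nullable.
- notes: no NOT NULL constraint applies → nullable.
- salary: no NOT NULL constraint applies → nullable.
- budget: declared NOT NULL → not nullable.
- benefit_id: CHECK does not forbid NULL (a CHECK constraint passes when its expression is NULL) → nullable.

floor, hours, phone, headcount, bonus, start_date, notes, salary, benefit_id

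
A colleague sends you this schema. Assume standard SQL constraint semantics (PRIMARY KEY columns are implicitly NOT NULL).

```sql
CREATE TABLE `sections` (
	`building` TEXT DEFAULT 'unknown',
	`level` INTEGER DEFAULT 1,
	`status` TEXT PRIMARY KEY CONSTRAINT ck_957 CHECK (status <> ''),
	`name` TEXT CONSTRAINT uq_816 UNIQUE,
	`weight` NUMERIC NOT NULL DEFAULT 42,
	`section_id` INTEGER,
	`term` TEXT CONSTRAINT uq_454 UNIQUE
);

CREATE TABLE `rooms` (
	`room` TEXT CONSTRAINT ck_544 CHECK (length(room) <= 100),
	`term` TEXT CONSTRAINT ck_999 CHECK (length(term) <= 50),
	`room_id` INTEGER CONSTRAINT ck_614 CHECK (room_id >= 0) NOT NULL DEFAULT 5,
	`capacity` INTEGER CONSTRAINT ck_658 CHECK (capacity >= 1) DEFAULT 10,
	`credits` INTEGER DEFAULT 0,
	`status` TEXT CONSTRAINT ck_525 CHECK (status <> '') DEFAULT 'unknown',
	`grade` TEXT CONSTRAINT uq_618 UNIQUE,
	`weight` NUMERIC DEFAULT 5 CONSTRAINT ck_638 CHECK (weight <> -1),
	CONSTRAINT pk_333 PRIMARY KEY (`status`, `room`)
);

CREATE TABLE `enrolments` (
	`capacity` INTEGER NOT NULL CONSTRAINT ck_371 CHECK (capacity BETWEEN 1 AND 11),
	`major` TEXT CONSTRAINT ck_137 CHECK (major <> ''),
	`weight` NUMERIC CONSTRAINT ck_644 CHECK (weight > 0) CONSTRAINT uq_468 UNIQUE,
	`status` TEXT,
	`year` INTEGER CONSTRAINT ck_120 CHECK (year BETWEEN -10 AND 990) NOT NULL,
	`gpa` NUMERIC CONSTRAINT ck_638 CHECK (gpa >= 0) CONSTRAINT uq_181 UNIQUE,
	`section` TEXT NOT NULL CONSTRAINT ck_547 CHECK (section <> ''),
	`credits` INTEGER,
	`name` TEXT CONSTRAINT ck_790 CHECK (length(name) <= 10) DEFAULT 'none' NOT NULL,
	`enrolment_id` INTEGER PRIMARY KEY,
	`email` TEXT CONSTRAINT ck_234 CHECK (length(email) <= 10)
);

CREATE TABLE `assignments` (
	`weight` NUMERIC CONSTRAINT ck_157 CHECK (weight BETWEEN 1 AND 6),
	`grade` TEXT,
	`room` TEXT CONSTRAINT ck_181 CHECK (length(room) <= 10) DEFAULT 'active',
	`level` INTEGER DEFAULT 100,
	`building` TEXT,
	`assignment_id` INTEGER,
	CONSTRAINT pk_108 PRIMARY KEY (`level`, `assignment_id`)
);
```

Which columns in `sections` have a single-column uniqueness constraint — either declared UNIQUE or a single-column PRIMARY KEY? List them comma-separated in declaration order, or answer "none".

- building: no UNIQUE or single-column PK constraint.
- level: no UNIQUE or single-column PK constraint.
- status: single-column PRIMARY KEY → unique.
- name: declared UNIQUE → unique.
- weight: no UNIQUE or single-column PK constraint.
- section_id: no UNIQUE or single-column PK constraint.
- term: declared UNIQUE → unique.

status, name, term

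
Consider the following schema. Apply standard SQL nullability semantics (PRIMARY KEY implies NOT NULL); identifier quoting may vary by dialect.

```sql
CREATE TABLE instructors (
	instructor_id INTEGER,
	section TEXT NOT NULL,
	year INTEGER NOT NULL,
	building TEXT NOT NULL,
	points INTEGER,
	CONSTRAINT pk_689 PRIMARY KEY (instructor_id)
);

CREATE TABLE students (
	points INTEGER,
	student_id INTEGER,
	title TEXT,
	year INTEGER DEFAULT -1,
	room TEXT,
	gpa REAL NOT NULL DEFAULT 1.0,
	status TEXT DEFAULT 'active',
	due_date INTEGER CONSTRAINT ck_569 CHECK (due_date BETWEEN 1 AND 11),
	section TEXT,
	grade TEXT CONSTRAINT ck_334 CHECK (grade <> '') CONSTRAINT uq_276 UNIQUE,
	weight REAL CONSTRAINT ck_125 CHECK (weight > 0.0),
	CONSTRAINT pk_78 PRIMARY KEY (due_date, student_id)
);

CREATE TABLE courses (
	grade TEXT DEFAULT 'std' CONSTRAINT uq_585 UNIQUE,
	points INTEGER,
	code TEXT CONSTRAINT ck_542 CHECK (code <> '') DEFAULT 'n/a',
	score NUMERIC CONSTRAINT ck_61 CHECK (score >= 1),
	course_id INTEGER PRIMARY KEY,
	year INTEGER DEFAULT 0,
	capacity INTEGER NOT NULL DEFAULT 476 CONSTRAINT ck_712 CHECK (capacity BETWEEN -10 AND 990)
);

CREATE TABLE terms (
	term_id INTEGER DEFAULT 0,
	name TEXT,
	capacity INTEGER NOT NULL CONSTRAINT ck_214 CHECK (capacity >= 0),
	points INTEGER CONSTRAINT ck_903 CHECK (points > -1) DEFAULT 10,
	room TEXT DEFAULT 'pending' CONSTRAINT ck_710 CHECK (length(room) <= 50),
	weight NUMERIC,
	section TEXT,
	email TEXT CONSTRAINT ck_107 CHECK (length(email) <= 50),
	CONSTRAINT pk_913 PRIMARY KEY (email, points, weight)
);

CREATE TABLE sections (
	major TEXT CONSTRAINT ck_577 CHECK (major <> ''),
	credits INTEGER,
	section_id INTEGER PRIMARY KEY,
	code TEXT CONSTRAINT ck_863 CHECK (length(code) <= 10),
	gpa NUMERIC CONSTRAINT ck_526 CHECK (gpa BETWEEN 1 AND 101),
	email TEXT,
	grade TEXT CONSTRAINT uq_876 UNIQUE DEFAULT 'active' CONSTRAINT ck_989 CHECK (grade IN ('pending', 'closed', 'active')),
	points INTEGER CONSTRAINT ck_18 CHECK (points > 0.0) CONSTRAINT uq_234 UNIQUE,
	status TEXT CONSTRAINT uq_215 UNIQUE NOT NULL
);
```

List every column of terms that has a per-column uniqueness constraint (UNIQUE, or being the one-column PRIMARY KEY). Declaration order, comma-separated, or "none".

none

- term_id: no UNIQUE or single-column PK constraint.
- name: no UNIQUE or single-column PK constraint.
- capacity: no UNIQUE or single-column PK constraint.
- points: part of a composite PRIMARY KEY — only the tuple is unique, not this column on its own.
- room: no UNIQUE or single-column PK constraint.
- weight: part of a composite PRIMARY KEY — only the tuple is unique, not this column on its own.
- section: no UNIQUE or single-column PK constraint.
- email: part of a composite PRIMARY KEY — only the tuple is unique, not this column on its own.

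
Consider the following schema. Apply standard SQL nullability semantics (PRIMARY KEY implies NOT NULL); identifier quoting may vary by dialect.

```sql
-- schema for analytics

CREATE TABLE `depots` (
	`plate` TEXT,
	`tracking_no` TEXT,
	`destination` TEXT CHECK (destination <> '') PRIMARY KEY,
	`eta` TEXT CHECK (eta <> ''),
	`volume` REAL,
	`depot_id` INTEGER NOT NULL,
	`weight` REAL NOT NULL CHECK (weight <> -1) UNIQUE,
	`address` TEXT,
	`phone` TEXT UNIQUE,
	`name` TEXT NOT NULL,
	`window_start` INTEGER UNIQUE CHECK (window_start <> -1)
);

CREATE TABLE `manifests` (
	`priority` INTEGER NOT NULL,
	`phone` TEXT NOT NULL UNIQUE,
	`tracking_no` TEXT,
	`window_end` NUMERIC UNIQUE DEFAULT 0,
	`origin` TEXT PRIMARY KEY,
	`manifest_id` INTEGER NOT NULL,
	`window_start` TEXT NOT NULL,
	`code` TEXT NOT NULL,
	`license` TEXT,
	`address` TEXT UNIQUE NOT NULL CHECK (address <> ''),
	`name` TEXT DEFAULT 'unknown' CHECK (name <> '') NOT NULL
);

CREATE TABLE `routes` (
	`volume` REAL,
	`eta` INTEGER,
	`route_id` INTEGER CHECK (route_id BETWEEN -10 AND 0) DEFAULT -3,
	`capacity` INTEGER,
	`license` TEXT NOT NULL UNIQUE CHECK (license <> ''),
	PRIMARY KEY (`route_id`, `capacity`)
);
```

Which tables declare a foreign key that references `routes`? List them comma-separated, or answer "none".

No REFERENCES clause anywhere in the schema names routes.

none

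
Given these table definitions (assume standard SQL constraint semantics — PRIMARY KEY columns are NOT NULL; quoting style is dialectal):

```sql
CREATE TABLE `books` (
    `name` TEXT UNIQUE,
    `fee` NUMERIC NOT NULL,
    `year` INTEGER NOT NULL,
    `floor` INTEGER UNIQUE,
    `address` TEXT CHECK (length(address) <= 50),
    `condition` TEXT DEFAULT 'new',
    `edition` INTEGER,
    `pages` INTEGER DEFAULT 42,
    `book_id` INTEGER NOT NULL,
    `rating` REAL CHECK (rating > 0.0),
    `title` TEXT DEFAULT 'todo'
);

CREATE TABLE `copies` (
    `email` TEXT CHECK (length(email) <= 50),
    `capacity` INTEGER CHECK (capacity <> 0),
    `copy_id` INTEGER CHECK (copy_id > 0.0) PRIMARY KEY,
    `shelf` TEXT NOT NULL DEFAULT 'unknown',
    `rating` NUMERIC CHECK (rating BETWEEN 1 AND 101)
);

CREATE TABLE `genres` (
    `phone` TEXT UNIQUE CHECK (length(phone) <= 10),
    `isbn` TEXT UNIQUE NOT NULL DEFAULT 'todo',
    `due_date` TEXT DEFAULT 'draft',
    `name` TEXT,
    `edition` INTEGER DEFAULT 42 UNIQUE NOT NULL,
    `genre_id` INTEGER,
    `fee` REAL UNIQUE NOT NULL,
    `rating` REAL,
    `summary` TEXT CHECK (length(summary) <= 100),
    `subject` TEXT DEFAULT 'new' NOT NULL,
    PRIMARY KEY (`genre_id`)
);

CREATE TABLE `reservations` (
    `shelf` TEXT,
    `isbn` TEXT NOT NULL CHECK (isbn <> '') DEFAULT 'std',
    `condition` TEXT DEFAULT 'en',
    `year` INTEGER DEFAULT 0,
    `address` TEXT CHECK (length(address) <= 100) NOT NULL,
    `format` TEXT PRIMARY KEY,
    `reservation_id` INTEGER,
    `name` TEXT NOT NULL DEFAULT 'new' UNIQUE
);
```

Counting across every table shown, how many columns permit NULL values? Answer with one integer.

books: 8 nullable (name, floor, address, condition, edition, pages, rating, title — PK none and explicit NOT NULL columns excluded).
copies: 3 nullable (email, capacity, rating — PK (copy_id) and explicit NOT NULL columns excluded).
genres: 5 nullable (phone, due_date, name, rating, summary — PK (genre_id) and explicit NOT NULL columns excluded).
reservations: 4 nullable (shelf, condition, year, reservation_id — PK (format) and explicit NOT NULL columns excluded).
Total: 8 + 3 + 5 + 4 = 20.

20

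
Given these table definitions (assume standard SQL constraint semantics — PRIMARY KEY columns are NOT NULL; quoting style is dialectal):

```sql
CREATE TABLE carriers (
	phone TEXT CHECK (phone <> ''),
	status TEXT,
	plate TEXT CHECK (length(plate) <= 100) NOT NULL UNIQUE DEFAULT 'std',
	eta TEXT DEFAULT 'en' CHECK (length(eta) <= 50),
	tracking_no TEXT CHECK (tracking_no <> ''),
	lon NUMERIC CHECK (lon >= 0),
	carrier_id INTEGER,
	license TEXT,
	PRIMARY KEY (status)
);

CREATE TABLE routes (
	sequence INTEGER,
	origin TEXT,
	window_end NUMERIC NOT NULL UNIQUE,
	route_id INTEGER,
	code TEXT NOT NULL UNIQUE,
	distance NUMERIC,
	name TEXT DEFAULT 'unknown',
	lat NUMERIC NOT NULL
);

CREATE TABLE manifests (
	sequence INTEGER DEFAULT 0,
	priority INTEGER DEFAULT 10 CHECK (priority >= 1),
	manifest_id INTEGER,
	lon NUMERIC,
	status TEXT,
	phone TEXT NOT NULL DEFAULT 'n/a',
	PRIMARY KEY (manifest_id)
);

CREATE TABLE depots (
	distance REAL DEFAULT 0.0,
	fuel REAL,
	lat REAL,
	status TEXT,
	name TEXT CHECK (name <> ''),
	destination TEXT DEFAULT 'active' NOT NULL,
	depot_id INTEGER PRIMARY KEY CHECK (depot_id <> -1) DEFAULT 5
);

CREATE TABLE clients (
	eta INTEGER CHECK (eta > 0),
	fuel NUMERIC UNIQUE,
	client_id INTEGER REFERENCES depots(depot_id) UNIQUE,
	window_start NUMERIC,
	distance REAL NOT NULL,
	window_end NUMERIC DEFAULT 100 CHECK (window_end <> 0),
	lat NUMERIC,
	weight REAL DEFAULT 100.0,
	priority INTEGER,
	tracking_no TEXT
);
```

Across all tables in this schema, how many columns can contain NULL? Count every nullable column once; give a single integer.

carriers: 6 nullable (phone, eta, tracking_no, lon, carrier_id, license — PK (status) and explicit NOT NULL columns excluded).
routes: 5 nullable (sequence, origin, route_id, distance, name — PK none and explicit NOT NULL columns excluded).
manifests: 4 nullable (sequence, priority, lon, status — PK (manifest_id) and explicit NOT NULL columns excluded).
depots: 5 nullable (distance, fuel, lat, status, name — PK (depot_id) and explicit NOT NULL columns excluded).
clients: 9 nullable (eta, fuel, client_id, window_start, window_end, lat, weight, priority, tracking_no — PK none and explicit NOT NULL columns excluded).
Total: 6 + 5 + 4 + 5 + 9 = 29.

29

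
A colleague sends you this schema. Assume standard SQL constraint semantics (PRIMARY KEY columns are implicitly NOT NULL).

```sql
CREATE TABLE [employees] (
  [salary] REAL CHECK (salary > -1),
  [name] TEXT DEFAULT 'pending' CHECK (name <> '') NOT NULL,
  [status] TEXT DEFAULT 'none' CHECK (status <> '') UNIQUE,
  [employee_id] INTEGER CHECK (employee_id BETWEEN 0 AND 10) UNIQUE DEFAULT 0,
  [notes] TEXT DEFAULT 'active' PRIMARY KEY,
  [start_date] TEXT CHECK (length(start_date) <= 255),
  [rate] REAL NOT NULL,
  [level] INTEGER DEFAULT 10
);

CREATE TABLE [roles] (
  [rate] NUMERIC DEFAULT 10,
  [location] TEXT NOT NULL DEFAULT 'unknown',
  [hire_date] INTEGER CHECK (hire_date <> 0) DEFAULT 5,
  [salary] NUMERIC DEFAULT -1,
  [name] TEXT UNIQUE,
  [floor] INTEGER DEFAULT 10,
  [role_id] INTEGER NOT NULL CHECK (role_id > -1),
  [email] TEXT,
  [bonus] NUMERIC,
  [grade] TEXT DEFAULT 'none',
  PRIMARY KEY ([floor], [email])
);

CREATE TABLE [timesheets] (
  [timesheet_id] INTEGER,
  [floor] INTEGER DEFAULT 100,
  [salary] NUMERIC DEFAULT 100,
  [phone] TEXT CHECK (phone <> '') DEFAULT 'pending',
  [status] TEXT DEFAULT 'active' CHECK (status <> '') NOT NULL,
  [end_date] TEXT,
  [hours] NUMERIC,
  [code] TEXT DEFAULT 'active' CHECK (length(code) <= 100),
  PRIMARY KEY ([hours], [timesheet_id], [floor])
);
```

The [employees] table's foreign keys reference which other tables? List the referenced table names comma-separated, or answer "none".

No column in employees has a REFERENCES clause.

none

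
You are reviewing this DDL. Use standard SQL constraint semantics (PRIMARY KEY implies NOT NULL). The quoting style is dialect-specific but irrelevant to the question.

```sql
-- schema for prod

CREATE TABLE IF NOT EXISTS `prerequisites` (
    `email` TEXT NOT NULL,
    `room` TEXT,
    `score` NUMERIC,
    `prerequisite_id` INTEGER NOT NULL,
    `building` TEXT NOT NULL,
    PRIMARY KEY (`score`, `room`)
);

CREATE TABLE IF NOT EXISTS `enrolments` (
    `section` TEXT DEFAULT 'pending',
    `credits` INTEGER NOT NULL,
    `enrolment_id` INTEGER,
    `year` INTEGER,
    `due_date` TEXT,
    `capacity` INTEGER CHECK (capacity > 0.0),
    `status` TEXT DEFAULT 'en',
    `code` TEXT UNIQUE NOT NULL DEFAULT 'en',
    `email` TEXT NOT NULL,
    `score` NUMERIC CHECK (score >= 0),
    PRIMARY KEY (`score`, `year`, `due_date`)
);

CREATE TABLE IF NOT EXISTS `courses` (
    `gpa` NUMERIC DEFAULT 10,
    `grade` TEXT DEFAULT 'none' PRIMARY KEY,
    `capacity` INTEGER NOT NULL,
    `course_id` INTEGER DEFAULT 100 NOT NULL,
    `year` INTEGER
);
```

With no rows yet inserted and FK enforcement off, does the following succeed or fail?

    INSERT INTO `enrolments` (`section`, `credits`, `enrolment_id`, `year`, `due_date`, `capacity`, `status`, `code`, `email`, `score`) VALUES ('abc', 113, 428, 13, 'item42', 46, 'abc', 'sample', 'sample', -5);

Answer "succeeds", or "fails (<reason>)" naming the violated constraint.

fails (CHECK on score)

The value -5 for score violates CHECK (score >= 0).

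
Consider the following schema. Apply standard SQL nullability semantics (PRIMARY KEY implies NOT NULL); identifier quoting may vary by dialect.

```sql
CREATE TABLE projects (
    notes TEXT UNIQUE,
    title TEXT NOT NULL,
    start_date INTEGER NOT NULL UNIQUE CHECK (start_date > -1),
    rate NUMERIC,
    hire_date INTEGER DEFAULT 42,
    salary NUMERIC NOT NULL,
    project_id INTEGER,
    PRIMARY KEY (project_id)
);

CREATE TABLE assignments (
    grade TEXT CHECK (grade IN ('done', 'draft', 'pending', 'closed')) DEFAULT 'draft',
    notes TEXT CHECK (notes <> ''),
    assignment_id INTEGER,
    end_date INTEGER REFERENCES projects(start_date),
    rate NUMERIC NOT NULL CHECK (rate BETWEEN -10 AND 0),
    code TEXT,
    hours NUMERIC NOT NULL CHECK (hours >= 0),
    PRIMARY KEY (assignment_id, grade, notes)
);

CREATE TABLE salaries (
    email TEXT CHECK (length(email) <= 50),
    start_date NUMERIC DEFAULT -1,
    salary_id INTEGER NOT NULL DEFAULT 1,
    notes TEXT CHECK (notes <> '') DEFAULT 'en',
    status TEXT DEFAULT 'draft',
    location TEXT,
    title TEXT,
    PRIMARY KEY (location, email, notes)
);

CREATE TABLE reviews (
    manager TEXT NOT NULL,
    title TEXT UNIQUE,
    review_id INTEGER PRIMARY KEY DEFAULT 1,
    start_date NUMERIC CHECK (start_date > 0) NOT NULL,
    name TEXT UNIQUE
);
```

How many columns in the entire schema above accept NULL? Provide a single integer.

10

projects: 3 nullable (notes, rate, hire_date — PK (project_id) and explicit NOT NULL columns excluded).
assignments: 2 nullable (end_date, code — PK (assignment_id, grade, notes) and explicit NOT NULL columns excluded).
salaries: 3 nullable (start_date, status, title — PK (location, email, notes) and explicit NOT NULL columns excluded).
reviews: 2 nullable (title, name — PK (review_id) and explicit NOT NULL columns excluded).
Total: 3 + 2 + 3 + 2 = 10.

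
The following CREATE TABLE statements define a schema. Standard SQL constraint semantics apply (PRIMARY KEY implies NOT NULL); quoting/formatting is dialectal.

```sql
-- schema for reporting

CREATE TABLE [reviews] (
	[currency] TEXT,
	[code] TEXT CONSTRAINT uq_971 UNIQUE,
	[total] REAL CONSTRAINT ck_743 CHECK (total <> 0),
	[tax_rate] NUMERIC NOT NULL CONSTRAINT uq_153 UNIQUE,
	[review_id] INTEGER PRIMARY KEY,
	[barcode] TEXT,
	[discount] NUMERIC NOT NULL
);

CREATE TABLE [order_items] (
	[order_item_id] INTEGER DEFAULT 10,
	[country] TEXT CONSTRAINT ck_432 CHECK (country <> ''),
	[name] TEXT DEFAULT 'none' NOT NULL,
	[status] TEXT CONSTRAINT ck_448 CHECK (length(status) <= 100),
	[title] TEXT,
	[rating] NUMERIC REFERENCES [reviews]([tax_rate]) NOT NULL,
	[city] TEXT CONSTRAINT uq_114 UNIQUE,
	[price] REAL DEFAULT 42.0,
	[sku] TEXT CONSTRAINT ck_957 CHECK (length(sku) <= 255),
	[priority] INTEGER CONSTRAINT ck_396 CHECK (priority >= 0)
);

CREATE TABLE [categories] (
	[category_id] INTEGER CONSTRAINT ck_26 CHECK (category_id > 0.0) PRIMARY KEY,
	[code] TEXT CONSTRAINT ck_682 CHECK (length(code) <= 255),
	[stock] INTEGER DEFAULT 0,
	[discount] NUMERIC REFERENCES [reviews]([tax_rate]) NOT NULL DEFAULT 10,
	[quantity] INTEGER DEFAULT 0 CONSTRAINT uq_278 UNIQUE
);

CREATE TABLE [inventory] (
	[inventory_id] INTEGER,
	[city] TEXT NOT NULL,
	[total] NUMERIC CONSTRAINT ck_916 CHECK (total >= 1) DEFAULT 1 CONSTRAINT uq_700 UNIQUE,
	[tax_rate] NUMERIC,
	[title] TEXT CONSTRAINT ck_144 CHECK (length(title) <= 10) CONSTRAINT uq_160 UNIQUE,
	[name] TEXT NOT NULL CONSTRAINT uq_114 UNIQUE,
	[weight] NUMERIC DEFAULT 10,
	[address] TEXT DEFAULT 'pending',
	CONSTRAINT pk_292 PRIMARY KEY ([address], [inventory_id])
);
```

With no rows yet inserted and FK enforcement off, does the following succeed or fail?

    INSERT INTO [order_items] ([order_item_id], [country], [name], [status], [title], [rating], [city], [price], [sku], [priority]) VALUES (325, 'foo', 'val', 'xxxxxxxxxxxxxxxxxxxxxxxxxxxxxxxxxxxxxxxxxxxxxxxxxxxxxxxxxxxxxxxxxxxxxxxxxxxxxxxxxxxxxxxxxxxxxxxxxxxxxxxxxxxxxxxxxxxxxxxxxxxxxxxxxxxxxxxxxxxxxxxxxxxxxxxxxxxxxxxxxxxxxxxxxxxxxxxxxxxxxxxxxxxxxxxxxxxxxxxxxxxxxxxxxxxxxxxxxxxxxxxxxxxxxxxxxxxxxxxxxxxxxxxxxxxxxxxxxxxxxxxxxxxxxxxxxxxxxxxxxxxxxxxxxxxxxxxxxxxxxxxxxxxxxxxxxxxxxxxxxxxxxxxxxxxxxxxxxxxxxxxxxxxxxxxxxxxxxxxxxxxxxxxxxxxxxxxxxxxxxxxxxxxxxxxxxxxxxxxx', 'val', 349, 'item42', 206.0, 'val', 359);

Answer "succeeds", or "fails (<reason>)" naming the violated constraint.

The value 'xxxxxxxxxxxxxxxxxxxxxxxxxxxxxxxxxxxxxxxxxxxxxxxxxxxxxxxxxxxxxxxxxxxxxxxxxxxxxxxxxxxxxxxxxxxxxxxxxxxxxxxxxxxxxxxxxxxxxxxxxxxxxxxxxxxxxxxxxxxxxxxxxxxxxxxxxxxxxxxxxxxxxxxxxxxxxxxxxxxxxxxxxxxxxxxxxxxxxxxxxxxxxxxxxxxxxxxxxxxxxxxxxxxxxxxxxxxxxxxxxxxxxxxxxxxxxxxxxxxxxxxxxxxxxxxxxxxxxxxxxxxxxxxxxxxxxxxxxxxxxxxxxxxxxxxxxxxxxxxxxxxxxxxxxxxxxxxxxxxxxxxxxxxxxxxxxxxxxxxxxxxxxxxxxxxxxxxxxxxxxxxxxxxxxxxxxxxxxxxx' for status violates CHECK (length(status) <= 100).

fails (CHECK on status)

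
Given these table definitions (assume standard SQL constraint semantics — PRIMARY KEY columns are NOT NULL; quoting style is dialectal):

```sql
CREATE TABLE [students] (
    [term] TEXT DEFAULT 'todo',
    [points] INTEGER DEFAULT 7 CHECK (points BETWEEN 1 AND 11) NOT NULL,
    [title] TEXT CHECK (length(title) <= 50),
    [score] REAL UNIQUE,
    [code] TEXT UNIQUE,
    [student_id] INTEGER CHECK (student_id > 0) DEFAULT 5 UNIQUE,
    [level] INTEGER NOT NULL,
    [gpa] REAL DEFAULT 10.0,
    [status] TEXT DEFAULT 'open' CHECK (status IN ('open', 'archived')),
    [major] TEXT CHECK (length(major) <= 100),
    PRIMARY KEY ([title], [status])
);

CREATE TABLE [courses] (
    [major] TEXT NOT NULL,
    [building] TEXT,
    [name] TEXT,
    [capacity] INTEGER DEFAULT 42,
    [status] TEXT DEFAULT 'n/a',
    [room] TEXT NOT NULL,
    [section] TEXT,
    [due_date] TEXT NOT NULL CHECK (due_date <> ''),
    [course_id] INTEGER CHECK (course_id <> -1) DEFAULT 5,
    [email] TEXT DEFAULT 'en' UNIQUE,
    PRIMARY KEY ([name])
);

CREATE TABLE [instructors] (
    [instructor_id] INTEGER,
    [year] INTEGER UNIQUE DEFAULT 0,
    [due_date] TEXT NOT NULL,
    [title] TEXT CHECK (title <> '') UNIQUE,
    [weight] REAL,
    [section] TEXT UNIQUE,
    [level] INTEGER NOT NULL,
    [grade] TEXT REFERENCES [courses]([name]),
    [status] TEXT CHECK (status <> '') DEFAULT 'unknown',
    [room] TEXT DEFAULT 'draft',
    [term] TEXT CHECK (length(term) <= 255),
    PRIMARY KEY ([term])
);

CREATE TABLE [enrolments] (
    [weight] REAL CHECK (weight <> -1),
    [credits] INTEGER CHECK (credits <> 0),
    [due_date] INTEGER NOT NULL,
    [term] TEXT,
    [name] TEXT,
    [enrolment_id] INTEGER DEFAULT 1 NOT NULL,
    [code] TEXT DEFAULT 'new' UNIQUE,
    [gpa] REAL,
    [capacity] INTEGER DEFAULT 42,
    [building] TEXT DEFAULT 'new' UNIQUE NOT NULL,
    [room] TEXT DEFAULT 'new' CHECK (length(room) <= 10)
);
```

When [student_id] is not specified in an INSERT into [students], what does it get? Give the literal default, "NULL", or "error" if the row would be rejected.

5

student_id has an explicit DEFAULT 5.
When the column is omitted from an INSERT, that default is used.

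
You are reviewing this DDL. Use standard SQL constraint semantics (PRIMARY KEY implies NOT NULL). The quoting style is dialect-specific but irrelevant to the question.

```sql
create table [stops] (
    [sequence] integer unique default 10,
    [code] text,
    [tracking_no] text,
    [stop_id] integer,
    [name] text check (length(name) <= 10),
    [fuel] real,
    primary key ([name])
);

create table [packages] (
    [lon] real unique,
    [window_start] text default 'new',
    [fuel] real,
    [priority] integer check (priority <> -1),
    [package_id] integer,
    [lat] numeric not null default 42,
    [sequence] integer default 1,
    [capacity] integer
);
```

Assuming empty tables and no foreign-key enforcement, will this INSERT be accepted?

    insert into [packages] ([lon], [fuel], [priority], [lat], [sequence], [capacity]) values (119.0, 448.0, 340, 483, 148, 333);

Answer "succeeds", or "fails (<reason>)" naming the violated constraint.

succeeds

NOT NULL columns: lat is supplied.
CHECK constraints: 340 satisfies (priority <> -1).
No constraint is violated.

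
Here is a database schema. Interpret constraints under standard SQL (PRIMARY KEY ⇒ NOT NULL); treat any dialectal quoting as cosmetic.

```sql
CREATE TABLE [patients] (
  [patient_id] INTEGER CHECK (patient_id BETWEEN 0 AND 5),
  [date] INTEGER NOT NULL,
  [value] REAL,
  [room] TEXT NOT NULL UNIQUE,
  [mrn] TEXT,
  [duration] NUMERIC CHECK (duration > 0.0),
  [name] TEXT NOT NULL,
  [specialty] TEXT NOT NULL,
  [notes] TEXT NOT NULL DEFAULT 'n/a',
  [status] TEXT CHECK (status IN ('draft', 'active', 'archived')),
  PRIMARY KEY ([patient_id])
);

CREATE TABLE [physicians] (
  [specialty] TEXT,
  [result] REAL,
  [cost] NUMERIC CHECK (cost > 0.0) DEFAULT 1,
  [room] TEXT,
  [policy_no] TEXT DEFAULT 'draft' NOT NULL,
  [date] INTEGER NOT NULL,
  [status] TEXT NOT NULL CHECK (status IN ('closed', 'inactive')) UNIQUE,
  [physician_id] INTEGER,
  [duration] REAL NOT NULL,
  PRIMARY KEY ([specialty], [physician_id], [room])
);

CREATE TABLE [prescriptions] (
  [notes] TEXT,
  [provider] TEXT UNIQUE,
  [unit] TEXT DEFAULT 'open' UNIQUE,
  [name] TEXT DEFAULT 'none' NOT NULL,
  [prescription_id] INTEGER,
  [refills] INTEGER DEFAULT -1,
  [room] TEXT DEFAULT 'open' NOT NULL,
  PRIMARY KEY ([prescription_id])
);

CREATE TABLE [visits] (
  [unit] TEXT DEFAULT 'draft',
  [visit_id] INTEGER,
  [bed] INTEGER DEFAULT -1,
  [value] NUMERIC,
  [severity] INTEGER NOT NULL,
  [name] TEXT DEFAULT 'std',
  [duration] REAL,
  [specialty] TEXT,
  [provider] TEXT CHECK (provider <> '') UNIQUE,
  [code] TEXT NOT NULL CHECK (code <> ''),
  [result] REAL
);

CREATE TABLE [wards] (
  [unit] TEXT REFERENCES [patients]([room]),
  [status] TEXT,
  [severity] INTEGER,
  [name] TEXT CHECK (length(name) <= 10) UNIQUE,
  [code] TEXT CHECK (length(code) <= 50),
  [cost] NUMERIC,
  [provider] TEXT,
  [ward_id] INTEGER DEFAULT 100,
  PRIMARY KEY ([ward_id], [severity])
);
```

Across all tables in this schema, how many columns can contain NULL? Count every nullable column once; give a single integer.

25

patients: 4 nullable (value, mrn, duration, status — PK (patient_id) and explicit NOT NULL columns excluded).
physicians: 2 nullable (result, cost — PK (specialty, physician_id, room) and explicit NOT NULL columns excluded).
prescriptions: 4 nullable (notes, provider, unit, refills — PK (prescription_id) and explicit NOT NULL columns excluded).
visits: 9 nullable (unit, visit_id, bed, value, name, duration, specialty, provider, result — PK none and explicit NOT NULL columns excluded).
wards: 6 nullable (unit, status, name, code, cost, provider — PK (ward_id, severity) and explicit NOT NULL columns excluded).
Total: 4 + 2 + 4 + 9 + 6 = 25.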